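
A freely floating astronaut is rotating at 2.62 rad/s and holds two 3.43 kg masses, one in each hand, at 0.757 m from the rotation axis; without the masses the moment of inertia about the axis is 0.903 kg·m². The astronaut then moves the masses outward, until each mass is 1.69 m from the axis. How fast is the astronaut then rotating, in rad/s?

ω₂ ≈ 0.618 rad/s

No external torque acts about the spin axis, so angular momentum is conserved.
I₁ = 0.903 + 2(3.43)(0.757)² = 4.834 kg·m²; I₂ = 0.903 + 2(3.43)(1.69)² = 20.50 kg·m².
ω₂ = I₁ω₁ / I₂ = (4.834)(2.62 rad/s) / (20.50) = 0.6179 rad/s.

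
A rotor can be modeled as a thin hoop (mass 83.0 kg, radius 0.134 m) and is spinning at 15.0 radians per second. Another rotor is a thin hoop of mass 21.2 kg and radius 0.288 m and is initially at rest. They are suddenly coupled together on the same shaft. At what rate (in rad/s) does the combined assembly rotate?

The coupling torques are internal; angular momentum about the shared axis is conserved.
Moments of inertia: I_A = (83.0)(0.134)² = 1.490 kg·m²; I_B = (21.2)(0.288)² = 1.758 kg·m².
Taking A's sense as positive: L = (1.490)(15.0) = 22.36 kg·m²·rad/s.
Combined I = 1.490 + 1.758 = 3.249 kg·m².
ω_f = L / I = 22.36 / 3.249 = 6.881 rad/s.

|ω_f| ≈ 6.88 rad/s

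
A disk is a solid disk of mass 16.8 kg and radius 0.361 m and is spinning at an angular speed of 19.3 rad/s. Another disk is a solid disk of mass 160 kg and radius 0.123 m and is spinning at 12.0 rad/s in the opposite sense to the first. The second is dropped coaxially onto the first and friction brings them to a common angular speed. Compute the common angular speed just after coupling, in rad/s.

|ω_f| ≈ 2.86 rad/s

The coupling torques are internal; angular momentum about the shared axis is conserved.
Moments of inertia: I_A = ½(16.8)(0.361)² = 1.095 kg·m²; I_B = ½(160)(0.123)² = 1.210 kg·m².
Taking A's sense as positive: L = (1.095)(19.3) − (1.210)(12.0) = 6.604 kg·m²·rad/s.
Combined I = 1.095 + 1.210 = 2.305 kg·m².
ω_f = L / I = 6.604 / 2.305 = 2.865 rad/s.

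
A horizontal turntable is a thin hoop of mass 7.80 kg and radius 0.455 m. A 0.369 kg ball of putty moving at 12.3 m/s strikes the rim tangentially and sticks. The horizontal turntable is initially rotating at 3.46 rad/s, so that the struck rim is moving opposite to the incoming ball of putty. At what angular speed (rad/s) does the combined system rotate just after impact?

The axle reaction passes through the axle and exerts no torque about it; angular momentum about the axle is conserved through the impact.
I_p = (7.80)(0.455)² = 1.615 kg·m². Taking the sense of the ball of putty's angular momentum as positive, L_{ball} = m v R = (0.369)(12.3)(0.455) = 2.065 kg·m²/s.
L_i = −I_p ω_p + m v R = −(1.615)(3.46) + 2.065 = -3.522 kg·m²/s.
After sticking, I_f = I_p + m R² = 1.615 + (0.369)(0.455)² = 1.691 kg·m².
ω_f = L_i / I_f = -3.522 / 1.691 = -2.083 rad/s.

|ω_f| ≈ 2.08 rad/s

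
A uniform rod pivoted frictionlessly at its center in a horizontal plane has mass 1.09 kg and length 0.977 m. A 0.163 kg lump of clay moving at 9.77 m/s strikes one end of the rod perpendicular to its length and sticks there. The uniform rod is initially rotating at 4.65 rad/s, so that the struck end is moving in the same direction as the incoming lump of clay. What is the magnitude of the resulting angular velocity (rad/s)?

|ω_f| ≈ 9.40 rad/s

The axle reaction passes through the pivot and exerts no torque about it; angular momentum about the pivot is conserved through the impact.
I_p = (1/12)(1.09)(0.977)² = 0.08670 kg·m². Taking the sense of the lump of clay's angular momentum as positive, L_{lump} = m v R = (0.163)(9.77)(0.977/2) = 0.7779 kg·m²/s.
L_i = +I_p ω_p + m v R = +(0.08670)(4.65) + 0.7779 = 1.181 kg·m²/s.
After sticking, I_f = I_p + m R² = 0.08670 + (0.163)(0.977/2)² = 0.1256 kg·m².
ω_f = L_i / I_f = 1.181 / 0.1256 = 9.404 rad/s.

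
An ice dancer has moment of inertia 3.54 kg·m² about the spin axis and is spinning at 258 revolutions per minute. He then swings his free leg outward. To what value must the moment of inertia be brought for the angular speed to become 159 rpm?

Angular momentum about the spin axis is conserved since the torque about it is zero.
I₂ = I₁ω₁ / ω₂ = (3.54)(258) / (159) = 5.744 kg·m².

I₂ ≈ 5.74 kg·m²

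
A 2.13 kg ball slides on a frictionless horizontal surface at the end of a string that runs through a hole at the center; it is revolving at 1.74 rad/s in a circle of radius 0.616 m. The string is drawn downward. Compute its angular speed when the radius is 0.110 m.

The constraining force is radial, so m r² ω about the center is conserved.
ω₂ = ω₁ (r₁/r₂)² = (1.74)(0.616/0.110)² = 54.57 rad/s.

ω₂ ≈ 54.6 rad/s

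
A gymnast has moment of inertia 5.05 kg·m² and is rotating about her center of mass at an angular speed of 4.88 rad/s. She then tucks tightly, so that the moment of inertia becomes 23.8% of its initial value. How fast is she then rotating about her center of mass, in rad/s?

ω₂ ≈ 20.5 rad/s

With no external torque about the axis, L is conserved: I₁ω₁ = I₂ω₂.
I₂ = 0.238 × 5.05 = 1.202 kg·m².
ω₂ = I₁ω₁ / I₂ = (5.050)(4.88 rad/s) / (1.202) = 20.50 rad/s.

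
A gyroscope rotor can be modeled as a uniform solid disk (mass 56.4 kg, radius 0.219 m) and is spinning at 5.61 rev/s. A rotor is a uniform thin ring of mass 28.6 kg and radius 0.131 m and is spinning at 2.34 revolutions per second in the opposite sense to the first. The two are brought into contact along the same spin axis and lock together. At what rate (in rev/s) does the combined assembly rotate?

|ω_f| ≈ 3.49 rev/s

No external torque acts about the common axis, so total angular momentum is conserved.
Moments of inertia: I_A = ½(56.4)(0.219)² = 1.353 kg·m²; I_B = (28.6)(0.131)² = 0.4908 kg·m².
Taking A's sense as positive: L = (1.353)(5.61) − (0.4908)(2.34) = 6.439 kg·m²·rev/s.
Combined I = 1.353 + 0.4908 = 1.843 kg·m².
ω_f = L / I = 6.439 / 1.843 = 3.493 rev/s.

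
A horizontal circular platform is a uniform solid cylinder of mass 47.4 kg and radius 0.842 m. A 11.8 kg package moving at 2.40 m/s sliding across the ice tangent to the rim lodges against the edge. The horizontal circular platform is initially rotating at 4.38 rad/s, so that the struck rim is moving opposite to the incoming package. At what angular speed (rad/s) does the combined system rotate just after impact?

The axle reaction passes through the central axle and exerts no torque about it; angular momentum about the central axle is conserved through the impact.
I_p = ½(47.4)(0.842)² = 16.80 kg·m². Taking the sense of the package's angular momentum as positive, L_{package} = m v R = (11.8)(2.40)(0.842) = 23.85 kg·m²/s.
L_i = −I_p ω_p + m v R = −(16.80)(4.38) + 23.85 = -49.75 kg·m²/s.
After sticking, I_f = I_p + m R² = 16.80 + (11.8)(0.842)² = 25.17 kg·m².
ω_f = L_i / I_f = -49.75 / 25.17 = -1.977 rad/s.

|ω_f| ≈ 1.98 rad/s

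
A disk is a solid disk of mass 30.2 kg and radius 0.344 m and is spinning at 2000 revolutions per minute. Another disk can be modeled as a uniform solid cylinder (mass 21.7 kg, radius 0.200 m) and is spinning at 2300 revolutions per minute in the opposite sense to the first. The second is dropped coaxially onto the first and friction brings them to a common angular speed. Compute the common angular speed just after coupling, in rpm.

|ω_f| ≈ 1160 rpm

No external torque acts about the common axis, so total angular momentum is conserved.
Moments of inertia: I_A = ½(30.2)(0.344)² = 1.787 kg·m²; I_B = ½(21.7)(0.200)² = 0.4340 kg·m².
Taking A's sense as positive: L = (1.787)(2000) − (0.4340)(2300) = 2576 kg·m²·rpm.
Combined I = 1.787 + 0.4340 = 2.221 kg·m².
ω_f = L / I = 2576 / 2.221 = 1160 rpm.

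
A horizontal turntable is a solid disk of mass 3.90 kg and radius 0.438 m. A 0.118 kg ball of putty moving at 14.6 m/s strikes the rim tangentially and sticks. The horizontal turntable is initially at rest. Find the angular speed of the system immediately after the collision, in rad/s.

|ω_f| ≈ 1.90 rad/s

About the axle the impulsive forces during the collision are internal, so angular momentum about that axis is conserved.
I_p = ½(3.90)(0.438)² = 0.3741 kg·m². Taking the sense of the ball of putty's angular momentum as positive, L_{ball} = m v R = (0.118)(14.6)(0.438) = 0.7546 kg·m²/s.
L_i = 0 + 0.7546 = 0.7546 kg·m²/s.
After sticking, I_f = I_p + m R² = 0.3741 + (0.118)(0.438)² = 0.3967 kg·m².
ω_f = L_i / I_f = 0.7546 / 0.3967 = 1.902 rad/s.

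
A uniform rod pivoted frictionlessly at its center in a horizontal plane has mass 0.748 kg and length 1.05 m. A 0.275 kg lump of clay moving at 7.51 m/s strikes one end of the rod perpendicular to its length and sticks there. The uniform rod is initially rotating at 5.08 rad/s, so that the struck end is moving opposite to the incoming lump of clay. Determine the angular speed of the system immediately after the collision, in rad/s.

About the pivot the impulsive forces during the collision are internal, so angular momentum about that axis is conserved.
I_p = (1/12)(0.748)(1.05)² = 0.06872 kg·m². Taking the sense of the lump of clay's angular momentum as positive, L_{lump} = m v R = (0.275)(7.51)(1.05/2) = 1.084 kg·m²/s.
L_i = −I_p ω_p + m v R = −(0.06872)(5.08) + 1.084 = 0.7351 kg·m²/s.
After sticking, I_f = I_p + m R² = 0.06872 + (0.275)(1.05/2)² = 0.1445 kg·m².
ω_f = L_i / I_f = 0.7351 / 0.1445 = 5.087 rad/s.

|ω_f| ≈ 5.09 rad/s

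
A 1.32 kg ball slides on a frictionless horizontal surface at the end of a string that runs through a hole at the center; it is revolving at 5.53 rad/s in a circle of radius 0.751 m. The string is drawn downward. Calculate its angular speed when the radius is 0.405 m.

The constraining force is radial, so m r² ω about the center is conserved.
ω₂ = ω₁ (r₁/r₂)² = (5.53)(0.751/0.405)² = 19.01 rad/s.

ω₂ ≈ 19.0 rad/s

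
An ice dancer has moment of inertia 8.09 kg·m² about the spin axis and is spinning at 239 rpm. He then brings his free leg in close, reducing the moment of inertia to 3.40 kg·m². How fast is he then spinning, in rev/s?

With no external torque about the axis, L is conserved: I₁ω₁ = I₂ω₂.
ω₂ = I₁ω₁ / I₂ = (8.090)(239 rpm) / (3.400) = 568.7 rpm = 9.478 rev/s.

ω₂ ≈ 9.48 rev/s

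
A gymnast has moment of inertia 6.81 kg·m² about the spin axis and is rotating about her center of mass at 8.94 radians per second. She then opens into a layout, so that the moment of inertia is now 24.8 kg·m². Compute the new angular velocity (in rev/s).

Angular momentum about the spin axis is conserved since the torque about it is zero.
ω₂ = I₁ω₁ / I₂ = (6.810)(8.94 rad/s) / (24.80) = 2.455 rad/s = 0.3907 rev/s.

ω₂ ≈ 0.391 rev/s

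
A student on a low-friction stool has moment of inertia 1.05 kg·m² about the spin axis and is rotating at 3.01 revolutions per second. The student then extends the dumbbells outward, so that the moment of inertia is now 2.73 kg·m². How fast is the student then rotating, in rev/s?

Angular momentum about the spin axis is conserved since the torque about it is zero.
ω₂ = I₁ω₁ / I₂ = (1.050)(3.01 rev/s) / (2.730) = 1.158 rev/s.

ω₂ ≈ 1.16 rev/s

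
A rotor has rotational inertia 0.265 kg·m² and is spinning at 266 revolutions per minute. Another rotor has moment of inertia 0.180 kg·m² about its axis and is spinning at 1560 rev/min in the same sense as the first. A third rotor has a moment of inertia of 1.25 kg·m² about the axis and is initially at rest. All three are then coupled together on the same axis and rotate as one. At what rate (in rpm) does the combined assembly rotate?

|ω_f| ≈ 207 rpm

No external torque acts about the common axis, so total angular momentum is conserved.
Taking A's sense as positive: L = (0.2650)(266) + (0.1800)(1560) = 351.3 kg·m²·rpm.
Combined I = 0.2650 + 0.1800 + 1.250 = 1.695 kg·m².
ω_f = L / I = 351.3 / 1.695 = 207.3 rpm.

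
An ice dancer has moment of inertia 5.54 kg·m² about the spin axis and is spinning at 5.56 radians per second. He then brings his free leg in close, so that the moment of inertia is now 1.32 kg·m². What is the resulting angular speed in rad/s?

ω₂ ≈ 23.3 rad/s

With no external torque about the axis, L is conserved: I₁ω₁ = I₂ω₂.
ω₂ = I₁ω₁ / I₂ = (5.540)(5.56 rad/s) / (1.320) = 23.34 rad/s.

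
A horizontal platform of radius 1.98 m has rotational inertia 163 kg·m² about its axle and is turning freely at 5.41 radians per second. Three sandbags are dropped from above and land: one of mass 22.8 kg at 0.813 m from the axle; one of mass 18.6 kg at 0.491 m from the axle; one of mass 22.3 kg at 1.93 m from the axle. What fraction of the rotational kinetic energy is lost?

The added mass arrives with no angular momentum about the axle, and any external torque about the axle is negligible, so the system's angular momentum is conserved.
Added inertia Σmr² = (22.8)(0.813)² + (18.6)(0.491)² + (22.3)(1.93)² = 102.6 kg·m²; I_f = 163.0 + 102.6 = 265.6 kg·m².
ω_f = I_p ω_i / I_f = (163.0)(5.41) / 265.6 = 3.320 rad/s.
KE_i = ½(163.0)(5.410 rad/s)² = 2385 J; KE_f = ½(265.6)(3.320)² = 1464 J.
Fraction lost = 0.3863.

fraction ≈ 0.386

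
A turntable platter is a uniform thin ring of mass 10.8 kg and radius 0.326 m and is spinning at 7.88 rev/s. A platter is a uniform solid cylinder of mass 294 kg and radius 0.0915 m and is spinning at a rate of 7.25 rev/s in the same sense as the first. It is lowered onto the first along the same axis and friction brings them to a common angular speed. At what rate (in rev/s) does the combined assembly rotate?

|ω_f| ≈ 7.55 rev/s

The coupling torques are internal; angular momentum about the shared axis is conserved.
Moments of inertia: I_A = (10.8)(0.326)² = 1.148 kg·m²; I_B = ½(294)(0.0915)² = 1.231 kg·m².
Taking A's sense as positive: L = (1.148)(7.88) + (1.231)(7.25) = 17.97 kg·m²·rev/s.
Combined I = 1.148 + 1.231 = 2.379 kg·m².
ω_f = L / I = 17.97 / 2.379 = 7.554 rev/s.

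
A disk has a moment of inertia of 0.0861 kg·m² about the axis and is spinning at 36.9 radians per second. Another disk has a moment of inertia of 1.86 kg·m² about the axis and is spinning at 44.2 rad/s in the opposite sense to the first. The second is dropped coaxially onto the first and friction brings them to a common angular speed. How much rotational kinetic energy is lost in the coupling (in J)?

ΔKE lost ≈ 271 J

No external torque acts about the common axis, so total angular momentum is conserved.
Taking A's sense as positive: L = (0.08610)(36.9) − (1.860)(44.2) = -79.03 kg·m²·rad/s.
Combined I = 0.08610 + 1.860 = 1.946 kg·m².
ω_f = L / I = -79.03 / 1.946 = -40.61 rad/s.
KE_i = ½ΣIω² = 1876 J; KE_f = ½(1.946)(40.61)² = 1605 J.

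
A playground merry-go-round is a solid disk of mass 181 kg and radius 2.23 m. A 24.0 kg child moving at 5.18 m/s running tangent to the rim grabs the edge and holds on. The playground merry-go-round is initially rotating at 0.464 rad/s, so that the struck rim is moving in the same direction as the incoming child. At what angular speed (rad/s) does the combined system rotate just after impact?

The axle reaction passes through the axle and exerts no torque about it; angular momentum about the axle is conserved through the impact.
I_p = ½(181)(2.23)² = 450.0 kg·m². Taking the sense of the child's angular momentum as positive, L_{child} = m v R = (24.0)(5.18)(2.23) = 277.2 kg·m²/s.
L_i = +I_p ω_p + m v R = +(450.0)(0.464) + 277.2 = 486.1 kg·m²/s.
After sticking, I_f = I_p + m R² = 450.0 + (24.0)(2.23)² = 569.4 kg·m².
ω_f = L_i / I_f = 486.1 / 569.4 = 0.8536 rad/s.

|ω_f| ≈ 0.854 rad/s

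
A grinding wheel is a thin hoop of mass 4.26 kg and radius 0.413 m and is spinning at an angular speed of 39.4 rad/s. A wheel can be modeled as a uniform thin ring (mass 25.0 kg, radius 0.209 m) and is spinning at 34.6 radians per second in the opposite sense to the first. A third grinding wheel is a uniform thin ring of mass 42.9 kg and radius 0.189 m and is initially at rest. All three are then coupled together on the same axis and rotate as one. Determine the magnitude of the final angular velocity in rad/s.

|ω_f| ≈ 2.73 rad/s

No external torque acts about the common axis, so total angular momentum is conserved.
Moments of inertia: I_A = (4.26)(0.413)² = 0.7266 kg·m²; I_B = (25.0)(0.209)² = 1.092 kg·m²; I_C = (42.9)(0.189)² = 1.532 kg·m².
Taking A's sense as positive: L = (0.7266)(39.4) − (1.092)(34.6) = -9.155 kg·m²·rad/s.
Combined I = 0.7266 + 1.092 + 1.532 = 3.351 kg·m².
ω_f = L / I = -9.155 / 3.351 = -2.732 rad/s.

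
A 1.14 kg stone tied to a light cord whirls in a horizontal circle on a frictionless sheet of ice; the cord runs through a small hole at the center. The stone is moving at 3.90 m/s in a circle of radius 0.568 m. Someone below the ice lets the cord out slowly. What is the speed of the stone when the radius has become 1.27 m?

The only horizontal force on the mass is along the cord (radial), so it exerts no torque about the hole and angular momentum m v r is conserved.
v₂ = v₁ r₁ / r₂ = (3.90)(0.568) / (1.27) = 1.744 m/s.

v₂ ≈ 1.74 m/s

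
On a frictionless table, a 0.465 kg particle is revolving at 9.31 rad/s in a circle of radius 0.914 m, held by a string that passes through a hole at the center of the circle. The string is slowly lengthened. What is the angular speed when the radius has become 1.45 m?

The constraining force is radial, so m r² ω about the center is conserved.
ω₂ = ω₁ (r₁/r₂)² = (9.31)(0.914/1.45)² = 3.699 rad/s.

ω₂ ≈ 3.70 rad/s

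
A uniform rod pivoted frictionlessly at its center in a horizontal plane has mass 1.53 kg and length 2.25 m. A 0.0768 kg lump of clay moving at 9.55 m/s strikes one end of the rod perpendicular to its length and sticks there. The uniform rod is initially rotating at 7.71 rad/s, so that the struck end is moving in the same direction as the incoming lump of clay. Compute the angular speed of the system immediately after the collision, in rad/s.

|ω_f| ≈ 7.81 rad/s

About the pivot the impulsive forces during the collision are internal, so angular momentum about that axis is conserved.
I_p = (1/12)(1.53)(2.25)² = 0.6455 kg·m². Taking the sense of the lump of clay's angular momentum as positive, L_{lump} = m v R = (0.0768)(9.55)(2.25/2) = 0.8251 kg·m²/s.
L_i = +I_p ω_p + m v R = +(0.6455)(7.71) + 0.8251 = 5.802 kg·m²/s.
After sticking, I_f = I_p + m R² = 0.6455 + (0.0768)(2.25/2)² = 0.7427 kg·m².
ω_f = L_i / I_f = 5.802 / 0.7427 = 7.812 rad/s.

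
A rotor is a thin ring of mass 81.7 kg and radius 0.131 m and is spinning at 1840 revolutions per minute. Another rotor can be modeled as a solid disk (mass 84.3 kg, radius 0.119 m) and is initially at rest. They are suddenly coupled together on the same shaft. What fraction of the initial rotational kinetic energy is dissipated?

fraction ≈ 0.299

The coupling torques are internal; angular momentum about the shared axis is conserved.
Moments of inertia: I_A = (81.7)(0.131)² = 1.402 kg·m²; I_B = ½(84.3)(0.119)² = 0.5969 kg·m².
Taking A's sense as positive: L = (1.402)(1840) = 2580 kg·m²·rpm.
Combined I = 1.402 + 0.5969 = 1.999 kg·m².
ω_f = L / I = 2580 / 1.999 = 1291 rpm.
KE_i = ½ΣIω² = 26030 J; KE_f = ½(1.999)(135.1)² = 18260 J.
Fraction dissipated = (KE_i − KE_f)/KE_i = 0.2986.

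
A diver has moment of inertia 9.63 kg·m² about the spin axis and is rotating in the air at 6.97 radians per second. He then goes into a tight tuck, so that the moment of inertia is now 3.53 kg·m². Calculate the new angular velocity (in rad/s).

ω₂ ≈ 19.0 rad/s

No external torque acts about the spin axis, so angular momentum is conserved.
ω₂ = I₁ω₁ / I₂ = (9.630)(6.97 rad/s) / (3.530) = 19.01 rad/s.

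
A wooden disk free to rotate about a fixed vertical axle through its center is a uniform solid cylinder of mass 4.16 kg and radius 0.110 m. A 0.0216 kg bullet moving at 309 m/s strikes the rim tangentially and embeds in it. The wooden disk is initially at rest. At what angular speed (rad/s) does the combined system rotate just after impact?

About the axle the impulsive forces during the collision are internal, so angular momentum about that axis is conserved.
I_p = ½(4.16)(0.110)² = 0.02517 kg·m². Taking the sense of the bullet's angular momentum as positive, L_{bullet} = m v R = (0.0216)(309)(0.110) = 0.7342 kg·m²/s.
L_i = 0 + 0.7342 = 0.7342 kg·m²/s.
After sticking, I_f = I_p + m R² = 0.02517 + (0.0216)(0.110)² = 0.02543 kg·m².
ω_f = L_i / I_f = 0.7342 / 0.02543 = 28.87 rad/s.

|ω_f| ≈ 28.9 rad/s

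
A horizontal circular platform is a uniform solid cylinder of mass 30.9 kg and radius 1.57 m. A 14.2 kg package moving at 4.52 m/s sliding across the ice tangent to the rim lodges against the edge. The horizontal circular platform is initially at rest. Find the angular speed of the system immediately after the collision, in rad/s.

|ω_f| ≈ 1.38 rad/s

The axle reaction passes through the central axle and exerts no torque about it; angular momentum about the central axle is conserved through the impact.
I_p = ½(30.9)(1.57)² = 38.08 kg·m². Taking the sense of the package's angular momentum as positive, L_{package} = m v R = (14.2)(4.52)(1.57) = 100.8 kg·m²/s.
L_i = 0 + 100.8 = 100.8 kg·m²/s.
After sticking, I_f = I_p + m R² = 38.08 + (14.2)(1.57)² = 73.08 kg·m².
ω_f = L_i / I_f = 100.8 / 73.08 = 1.379 rad/s.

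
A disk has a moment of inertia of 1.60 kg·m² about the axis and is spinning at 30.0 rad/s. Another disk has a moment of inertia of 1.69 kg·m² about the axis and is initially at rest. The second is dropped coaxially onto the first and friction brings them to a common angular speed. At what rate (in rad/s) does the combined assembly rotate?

|ω_f| ≈ 14.6 rad/s

The coupling torques are internal; angular momentum about the shared axis is conserved.
Taking A's sense as positive: L = (1.600)(30.0) = 48.00 kg·m²·rad/s.
Combined I = 1.600 + 1.690 = 3.290 kg·m².
ω_f = L / I = 48.00 / 3.290 = 14.59 rad/s.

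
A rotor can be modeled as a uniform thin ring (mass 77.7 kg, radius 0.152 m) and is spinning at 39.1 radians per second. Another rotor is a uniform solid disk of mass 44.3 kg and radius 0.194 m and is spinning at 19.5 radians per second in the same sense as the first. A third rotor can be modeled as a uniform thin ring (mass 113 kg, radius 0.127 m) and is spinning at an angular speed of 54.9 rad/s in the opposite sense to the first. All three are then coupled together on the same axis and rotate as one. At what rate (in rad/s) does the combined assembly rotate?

No external torque acts about the common axis, so total angular momentum is conserved.
Moments of inertia: I_A = (77.7)(0.152)² = 1.795 kg·m²; I_B = ½(44.3)(0.194)² = 0.8336 kg·m²; I_C = (113)(0.127)² = 1.823 kg·m².
Taking A's sense as positive: L = (1.795)(39.1) + (0.8336)(19.5) − (1.823)(54.9) = -13.61 kg·m²·rad/s.
Combined I = 1.795 + 0.8336 + 1.823 = 4.451 kg·m².
ω_f = L / I = -13.61 / 4.451 = -3.058 rad/s.

|ω_f| ≈ 3.06 rad/s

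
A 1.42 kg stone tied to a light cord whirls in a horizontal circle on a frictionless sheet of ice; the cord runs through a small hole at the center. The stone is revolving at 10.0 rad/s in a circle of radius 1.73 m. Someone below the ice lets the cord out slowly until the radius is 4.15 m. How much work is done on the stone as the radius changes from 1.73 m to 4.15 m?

No torque about the axis ⇒ m r₁² ω₁ = m r₂² ω₂.
ω₂ = ω₁ (r₁/r₂)² = (10.0)(1.73/4.15)² = 1.738 rad/s.
W = ΔKE = ½m(v₂² − v₁²) = -175.6 J.

W ≈ -176 J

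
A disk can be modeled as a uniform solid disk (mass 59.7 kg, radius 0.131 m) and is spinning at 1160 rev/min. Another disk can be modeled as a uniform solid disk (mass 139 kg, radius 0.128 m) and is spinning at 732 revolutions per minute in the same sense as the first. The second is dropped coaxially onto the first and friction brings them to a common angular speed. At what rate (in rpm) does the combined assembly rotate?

The coupling torques are internal; angular momentum about the shared axis is conserved.
Moments of inertia: I_A = ½(59.7)(0.131)² = 0.5123 kg·m²; I_B = ½(139)(0.128)² = 1.139 kg·m².
Taking A's sense as positive: L = (0.5123)(1160) + (1.139)(732) = 1428 kg·m²·rpm.
Combined I = 0.5123 + 1.139 = 1.651 kg·m².
ω_f = L / I = 1428 / 1.651 = 864.8 rpm.

|ω_f| ≈ 865 rpm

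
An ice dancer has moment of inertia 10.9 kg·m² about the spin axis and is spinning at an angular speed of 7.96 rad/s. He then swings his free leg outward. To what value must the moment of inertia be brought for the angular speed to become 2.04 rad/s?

I₂ ≈ 42.5 kg·m²

With no external torque about the axis, L is conserved: I₁ω₁ = I₂ω₂.
I₂ = I₁ω₁ / ω₂ = (10.9)(7.96) / (2.04) = 42.53 kg·m².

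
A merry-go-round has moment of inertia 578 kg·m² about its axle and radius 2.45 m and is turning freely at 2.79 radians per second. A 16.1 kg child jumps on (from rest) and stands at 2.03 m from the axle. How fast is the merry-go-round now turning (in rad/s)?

The added mass arrives with no angular momentum about the axle, and any external torque about the axle is negligible, so the system's angular momentum is conserved.
Added inertia Σmr² = (16.1)(2.03)² = 66.35 kg·m²; I_f = 578.0 + 66.35 = 644.3 kg·m².
ω_f = I_p ω_i / I_f = (578.0)(2.79) / 644.3 = 2.503 rad/s.

ω_f ≈ 2.50 rad/s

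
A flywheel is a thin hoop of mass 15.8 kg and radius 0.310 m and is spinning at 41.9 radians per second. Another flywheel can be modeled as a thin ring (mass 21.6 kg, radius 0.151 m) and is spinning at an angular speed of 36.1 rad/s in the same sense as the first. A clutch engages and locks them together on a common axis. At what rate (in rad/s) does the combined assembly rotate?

The coupling torques are internal; angular momentum about the shared axis is conserved.
Moments of inertia: I_A = (15.8)(0.310)² = 1.518 kg·m²; I_B = (21.6)(0.151)² = 0.4925 kg·m².
Taking A's sense as positive: L = (1.518)(41.9) + (0.4925)(36.1) = 81.40 kg·m²·rad/s.
Combined I = 1.518 + 0.4925 = 2.011 kg·m².
ω_f = L / I = 81.40 / 2.011 = 40.48 rad/s.

|ω_f| ≈ 40.5 rad/s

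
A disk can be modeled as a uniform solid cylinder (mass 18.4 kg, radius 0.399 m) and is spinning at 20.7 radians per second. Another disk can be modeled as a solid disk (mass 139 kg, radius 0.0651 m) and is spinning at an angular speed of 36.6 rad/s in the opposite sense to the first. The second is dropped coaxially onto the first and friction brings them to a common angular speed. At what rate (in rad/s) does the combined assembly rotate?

No external torque acts about the common axis, so total angular momentum is conserved.
Moments of inertia: I_A = ½(18.4)(0.399)² = 1.465 kg·m²; I_B = ½(139)(0.0651)² = 0.2945 kg·m².
Taking A's sense as positive: L = (1.465)(20.7) − (0.2945)(36.6) = 19.54 kg·m²·rad/s.
Combined I = 1.465 + 0.2945 = 1.759 kg·m².
ω_f = L / I = 19.54 / 1.759 = 11.11 rad/s.

|ω_f| ≈ 11.1 rad/s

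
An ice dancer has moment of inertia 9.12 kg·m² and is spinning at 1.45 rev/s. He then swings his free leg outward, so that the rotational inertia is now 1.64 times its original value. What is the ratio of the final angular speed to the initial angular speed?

No external torque acts about the spin axis, so angular momentum is conserved.
I₂ = 1.64 × 9.12 = 14.96 kg·m².
ω₂/ω₁ = I₁/I₂ = 9.120 / 14.96 = 0.6098.

ω₂/ω₁ ≈ 0.610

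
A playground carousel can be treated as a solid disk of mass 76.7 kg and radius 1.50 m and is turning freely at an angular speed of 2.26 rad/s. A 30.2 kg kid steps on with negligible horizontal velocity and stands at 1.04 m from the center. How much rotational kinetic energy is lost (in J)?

The added mass arrives with no angular momentum about the center, and any external torque about the center is negligible, so the system's angular momentum is conserved.
I_p = ½(76.7)(1.50)² = 86.29 kg·m².
Added inertia Σmr² = (30.2)(1.04)² = 32.66 kg·m²; I_f = 86.29 + 32.66 = 119.0 kg·m².
ω_f = I_p ω_i / I_f = (86.29)(2.26) / 119.0 = 1.639 rad/s.
KE_i = ½(86.29)(2.260 rad/s)² = 220.4 J; KE_f = ½(119.0)(1.639)² = 159.8 J.

energy lost ≈ 60.5 J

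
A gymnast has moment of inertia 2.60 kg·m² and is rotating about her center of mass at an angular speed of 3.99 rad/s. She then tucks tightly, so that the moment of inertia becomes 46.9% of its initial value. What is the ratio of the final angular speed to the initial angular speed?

Angular momentum about the spin axis is conserved since the torque about it is zero.
I₂ = 0.469 × 2.60 = 1.219 kg·m².
ω₂/ω₁ = I₁/I₂ = 2.600 / 1.219 = 2.132.

ω₂/ω₁ ≈ 2.13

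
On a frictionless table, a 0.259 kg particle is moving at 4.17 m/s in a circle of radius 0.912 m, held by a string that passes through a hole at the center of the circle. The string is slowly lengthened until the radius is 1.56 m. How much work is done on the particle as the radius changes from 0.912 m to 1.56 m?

W ≈ -1.48 J

Central (radial) force ⇒ zero torque about the center ⇒ m v r is constant.
v₂ = v₁ r₁ / r₂ = (4.17)(0.912) / (1.56) = 2.438 m/s.
W = ΔKE = ½m(v₂² − v₁²) = -1.482 J.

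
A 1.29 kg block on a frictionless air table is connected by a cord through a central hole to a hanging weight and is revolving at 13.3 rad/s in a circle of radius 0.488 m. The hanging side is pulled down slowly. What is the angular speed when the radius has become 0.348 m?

ω₂ ≈ 26.2 rad/s

The constraining force is radial, so m r² ω about the center is conserved.
ω₂ = ω₁ (r₁/r₂)² = (13.3)(0.488/0.348)² = 26.15 rad/s.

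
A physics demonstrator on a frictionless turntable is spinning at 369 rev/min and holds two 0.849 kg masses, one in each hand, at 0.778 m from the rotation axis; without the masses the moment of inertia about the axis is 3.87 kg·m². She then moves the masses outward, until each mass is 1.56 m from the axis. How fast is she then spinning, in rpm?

With no external torque about the axis, L is conserved: I₁ω₁ = I₂ω₂.
I₁ = 3.87 + 2(0.849)(0.778)² = 4.898 kg·m²; I₂ = 3.87 + 2(0.849)(1.56)² = 8.002 kg·m².
ω₂ = I₁ω₁ / I₂ = (4.898)(369 rpm) / (8.002) = 225.8 rpm.

ω₂ ≈ 226 rpm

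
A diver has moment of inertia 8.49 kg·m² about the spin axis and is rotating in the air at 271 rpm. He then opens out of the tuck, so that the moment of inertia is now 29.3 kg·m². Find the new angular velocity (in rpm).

ω₂ ≈ 78.5 rpm

With no external torque about the axis, L is conserved: I₁ω₁ = I₂ω₂.
ω₂ = I₁ω₁ / I₂ = (8.490)(271 rpm) / (29.30) = 78.53 rpm.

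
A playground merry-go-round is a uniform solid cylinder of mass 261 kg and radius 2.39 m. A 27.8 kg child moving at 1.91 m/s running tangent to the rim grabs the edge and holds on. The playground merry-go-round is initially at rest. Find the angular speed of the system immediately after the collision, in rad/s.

About the axle the impulsive forces during the collision are internal, so angular momentum about that axis is conserved.
I_p = ½(261)(2.39)² = 745.4 kg·m². Taking the sense of the child's angular momentum as positive, L_{child} = m v R = (27.8)(1.91)(2.39) = 126.9 kg·m²/s.
L_i = 0 + 126.9 = 126.9 kg·m²/s.
After sticking, I_f = I_p + m R² = 745.4 + (27.8)(2.39)² = 904.2 kg·m².
ω_f = L_i / I_f = 126.9 / 904.2 = 0.1403 rad/s.

|ω_f| ≈ 0.140 rad/s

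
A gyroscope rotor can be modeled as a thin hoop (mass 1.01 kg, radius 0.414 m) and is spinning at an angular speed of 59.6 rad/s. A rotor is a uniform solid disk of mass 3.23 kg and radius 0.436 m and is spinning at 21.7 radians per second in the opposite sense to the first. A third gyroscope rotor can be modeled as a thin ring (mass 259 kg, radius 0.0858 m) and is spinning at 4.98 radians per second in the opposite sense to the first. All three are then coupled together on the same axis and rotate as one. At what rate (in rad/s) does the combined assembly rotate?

No external torque acts about the common axis, so total angular momentum is conserved.
Moments of inertia: I_A = (1.01)(0.414)² = 0.1731 kg·m²; I_B = ½(3.23)(0.436)² = 0.3070 kg·m²; I_C = (259)(0.0858)² = 1.907 kg·m².
Taking A's sense as positive: L = (0.1731)(59.6) − (0.3070)(21.7) − (1.907)(4.98) = -5.840 kg·m²·rad/s.
Combined I = 0.1731 + 0.3070 + 1.907 = 2.387 kg·m².
ω_f = L / I = -5.840 / 2.387 = -2.447 rad/s.

|ω_f| ≈ 2.45 rad/s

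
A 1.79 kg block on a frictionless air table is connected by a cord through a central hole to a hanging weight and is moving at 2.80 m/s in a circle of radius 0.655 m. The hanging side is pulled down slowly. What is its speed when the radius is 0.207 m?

The only horizontal force on the mass is along the cord (radial), so it exerts no torque about the hole and angular momentum m v r is conserved.
v₂ = v₁ r₁ / r₂ = (2.80)(0.655) / (0.207) = 8.860 m/s.

v₂ ≈ 8.86 m/s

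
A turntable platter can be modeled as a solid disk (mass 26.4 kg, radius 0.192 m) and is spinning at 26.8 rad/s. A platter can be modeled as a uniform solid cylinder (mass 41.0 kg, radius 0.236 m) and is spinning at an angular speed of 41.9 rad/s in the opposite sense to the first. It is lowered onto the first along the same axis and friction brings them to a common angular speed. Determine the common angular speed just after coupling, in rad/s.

|ω_f| ≈ 21.4 rad/s

No external torque acts about the common axis, so total angular momentum is conserved.
Moments of inertia: I_A = ½(26.4)(0.192)² = 0.4866 kg·m²; I_B = ½(41.0)(0.236)² = 1.142 kg·m².
Taking A's sense as positive: L = (0.4866)(26.8) − (1.142)(41.9) = -34.80 kg·m²·rad/s.
Combined I = 0.4866 + 1.142 = 1.628 kg·m².
ω_f = L / I = -34.80 / 1.628 = -21.37 rad/s.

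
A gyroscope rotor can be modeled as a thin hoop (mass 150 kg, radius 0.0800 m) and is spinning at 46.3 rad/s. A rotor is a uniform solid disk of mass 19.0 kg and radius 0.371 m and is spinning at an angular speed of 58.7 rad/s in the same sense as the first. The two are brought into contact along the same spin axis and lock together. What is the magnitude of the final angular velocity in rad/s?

|ω_f| ≈ 53.5 rad/s

The coupling torques are internal; angular momentum about the shared axis is conserved.
Moments of inertia: I_A = (150)(0.0800)² = 0.9600 kg·m²; I_B = ½(19.0)(0.371)² = 1.308 kg·m².
Taking A's sense as positive: L = (0.9600)(46.3) + (1.308)(58.7) = 121.2 kg·m²·rad/s.
Combined I = 0.9600 + 1.308 = 2.268 kg·m².
ω_f = L / I = 121.2 / 2.268 = 53.45 rad/s.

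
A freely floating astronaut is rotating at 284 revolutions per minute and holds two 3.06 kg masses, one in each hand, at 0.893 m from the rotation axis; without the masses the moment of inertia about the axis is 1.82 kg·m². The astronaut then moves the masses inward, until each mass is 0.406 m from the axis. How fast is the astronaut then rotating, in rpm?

ω₂ ≈ 673 rpm

With no external torque about the axis, L is conserved: I₁ω₁ = I₂ω₂.
I₁ = 1.82 + 2(3.06)(0.893)² = 6.700 kg·m²; I₂ = 1.82 + 2(3.06)(0.406)² = 2.829 kg·m².
ω₂ = I₁ω₁ / I₂ = (6.700)(284 rpm) / (2.829) = 672.7 rpm.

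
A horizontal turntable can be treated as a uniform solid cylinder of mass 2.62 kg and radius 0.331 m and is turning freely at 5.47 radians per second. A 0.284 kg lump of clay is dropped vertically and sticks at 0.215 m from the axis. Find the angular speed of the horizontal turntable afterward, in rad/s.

ω_f ≈ 5.01 rad/s

No external torque acts about the axis; L_before = L_after.
I_p = ½(2.62)(0.331)² = 0.1435 kg·m².
Added inertia Σmr² = (0.284)(0.215)² = 0.01313 kg·m²; I_f = 0.1435 + 0.01313 = 0.1567 kg·m².
ω_f = I_p ω_i / I_f = (0.1435)(5.47) / 0.1567 = 5.012 rad/s.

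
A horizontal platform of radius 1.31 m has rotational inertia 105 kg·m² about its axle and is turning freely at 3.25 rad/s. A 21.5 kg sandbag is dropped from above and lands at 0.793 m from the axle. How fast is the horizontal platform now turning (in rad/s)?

The added mass arrives with no angular momentum about the axle, and any external torque about the axle is negligible, so the system's angular momentum is conserved.
Added inertia Σmr² = (21.5)(0.793)² = 13.52 kg·m²; I_f = 105.0 + 13.52 = 118.5 kg·m².
ω_f = I_p ω_i / I_f = (105.0)(3.25) / 118.5 = 2.879 rad/s.

ω_f ≈ 2.88 rad/s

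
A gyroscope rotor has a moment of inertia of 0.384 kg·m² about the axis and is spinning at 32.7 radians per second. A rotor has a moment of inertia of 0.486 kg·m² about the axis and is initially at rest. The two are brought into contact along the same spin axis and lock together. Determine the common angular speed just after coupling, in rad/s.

The coupling torques are internal; angular momentum about the shared axis is conserved.
Taking A's sense as positive: L = (0.3840)(32.7) = 12.56 kg·m²·rad/s.
Combined I = 0.3840 + 0.4860 = 0.8700 kg·m².
ω_f = L / I = 12.56 / 0.8700 = 14.43 rad/s.

|ω_f| ≈ 14.4 rad/s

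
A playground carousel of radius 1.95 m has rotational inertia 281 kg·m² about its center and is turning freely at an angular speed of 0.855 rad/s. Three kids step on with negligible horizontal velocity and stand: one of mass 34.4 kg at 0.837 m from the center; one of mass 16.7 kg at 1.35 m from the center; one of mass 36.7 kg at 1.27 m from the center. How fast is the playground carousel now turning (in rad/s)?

No external torque acts about the center; L_before = L_after.
Added inertia Σmr² = (34.4)(0.837)² + (16.7)(1.35)² + (36.7)(1.27)² = 113.7 kg·m²; I_f = 281.0 + 113.7 = 394.7 kg·m².
ω_f = I_p ω_i / I_f = (281.0)(0.855) / 394.7 = 0.6087 rad/s.

ω_f ≈ 0.609 rad/s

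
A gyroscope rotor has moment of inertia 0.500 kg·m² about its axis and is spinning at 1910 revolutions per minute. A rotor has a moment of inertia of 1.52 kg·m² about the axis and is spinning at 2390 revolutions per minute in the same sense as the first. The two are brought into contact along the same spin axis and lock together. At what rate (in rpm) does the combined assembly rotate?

|ω_f| ≈ 2270 rpm

No external torque acts about the common axis, so total angular momentum is conserved.
Taking A's sense as positive: L = (0.5000)(1910) + (1.520)(2390) = 4588 kg·m²·rpm.
Combined I = 0.5000 + 1.520 = 2.020 kg·m².
ω_f = L / I = 4588 / 2.020 = 2271 rpm.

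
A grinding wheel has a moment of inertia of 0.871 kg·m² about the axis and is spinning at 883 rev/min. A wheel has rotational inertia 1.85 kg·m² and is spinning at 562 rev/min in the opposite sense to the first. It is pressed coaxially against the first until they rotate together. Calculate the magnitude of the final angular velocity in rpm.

|ω_f| ≈ 99.5 rpm

No external torque acts about the common axis, so total angular momentum is conserved.
Taking A's sense as positive: L = (0.8710)(883) − (1.850)(562) = -270.6 kg·m²·rpm.
Combined I = 0.8710 + 1.850 = 2.721 kg·m².
ω_f = L / I = -270.6 / 2.721 = -99.45 rpm.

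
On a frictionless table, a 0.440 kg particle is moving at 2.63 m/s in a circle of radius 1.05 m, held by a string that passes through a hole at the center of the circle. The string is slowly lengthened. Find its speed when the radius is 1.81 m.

The only horizontal force on the mass is along the cord (radial), so it exerts no torque about the hole and angular momentum m v r is conserved.
v₂ = v₁ r₁ / r₂ = (2.63)(1.05) / (1.81) = 1.526 m/s.

v₂ ≈ 1.53 m/s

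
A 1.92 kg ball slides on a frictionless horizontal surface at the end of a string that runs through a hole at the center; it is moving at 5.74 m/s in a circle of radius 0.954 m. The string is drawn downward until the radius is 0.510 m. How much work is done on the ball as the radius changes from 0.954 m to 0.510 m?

Central (radial) force ⇒ zero torque about the center ⇒ m v r is constant.
v₂ = v₁ r₁ / r₂ = (5.74)(0.954) / (0.510) = 10.74 m/s.
W = ΔKE = ½m(v₂² − v₁²) = 79.05 J.

W ≈ 79.0 J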